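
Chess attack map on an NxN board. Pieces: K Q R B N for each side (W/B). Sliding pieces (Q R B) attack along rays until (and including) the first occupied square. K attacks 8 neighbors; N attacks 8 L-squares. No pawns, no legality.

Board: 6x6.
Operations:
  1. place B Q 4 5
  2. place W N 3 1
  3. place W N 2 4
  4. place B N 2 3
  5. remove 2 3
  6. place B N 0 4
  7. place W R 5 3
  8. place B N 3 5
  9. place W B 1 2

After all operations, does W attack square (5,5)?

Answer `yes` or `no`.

Op 1: place BQ@(4,5)
Op 2: place WN@(3,1)
Op 3: place WN@(2,4)
Op 4: place BN@(2,3)
Op 5: remove (2,3)
Op 6: place BN@(0,4)
Op 7: place WR@(5,3)
Op 8: place BN@(3,5)
Op 9: place WB@(1,2)
Per-piece attacks for W:
  WB@(1,2): attacks (2,3) (3,4) (4,5) (2,1) (3,0) (0,3) (0,1) [ray(1,1) blocked at (4,5)]
  WN@(2,4): attacks (4,5) (0,5) (3,2) (4,3) (1,2) (0,3)
  WN@(3,1): attacks (4,3) (5,2) (2,3) (1,2) (5,0) (1,0)
  WR@(5,3): attacks (5,4) (5,5) (5,2) (5,1) (5,0) (4,3) (3,3) (2,3) (1,3) (0,3)
W attacks (5,5): yes

Answer: yes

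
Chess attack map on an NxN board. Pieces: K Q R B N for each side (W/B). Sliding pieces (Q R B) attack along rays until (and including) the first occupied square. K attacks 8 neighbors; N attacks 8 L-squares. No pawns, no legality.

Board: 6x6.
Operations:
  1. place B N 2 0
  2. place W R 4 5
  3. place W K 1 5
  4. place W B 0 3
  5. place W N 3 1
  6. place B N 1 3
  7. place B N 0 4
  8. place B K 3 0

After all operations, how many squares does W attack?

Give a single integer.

Op 1: place BN@(2,0)
Op 2: place WR@(4,5)
Op 3: place WK@(1,5)
Op 4: place WB@(0,3)
Op 5: place WN@(3,1)
Op 6: place BN@(1,3)
Op 7: place BN@(0,4)
Op 8: place BK@(3,0)
Per-piece attacks for W:
  WB@(0,3): attacks (1,4) (2,5) (1,2) (2,1) (3,0) [ray(1,-1) blocked at (3,0)]
  WK@(1,5): attacks (1,4) (2,5) (0,5) (2,4) (0,4)
  WN@(3,1): attacks (4,3) (5,2) (2,3) (1,2) (5,0) (1,0)
  WR@(4,5): attacks (4,4) (4,3) (4,2) (4,1) (4,0) (5,5) (3,5) (2,5) (1,5) [ray(-1,0) blocked at (1,5)]
Union (20 distinct): (0,4) (0,5) (1,0) (1,2) (1,4) (1,5) (2,1) (2,3) (2,4) (2,5) (3,0) (3,5) (4,0) (4,1) (4,2) (4,3) (4,4) (5,0) (5,2) (5,5)

Answer: 20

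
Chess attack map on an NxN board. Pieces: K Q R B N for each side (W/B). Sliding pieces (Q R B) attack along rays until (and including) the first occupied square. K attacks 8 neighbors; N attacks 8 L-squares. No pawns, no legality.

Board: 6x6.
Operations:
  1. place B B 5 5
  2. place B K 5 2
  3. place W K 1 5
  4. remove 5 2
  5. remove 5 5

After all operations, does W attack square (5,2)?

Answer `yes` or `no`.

Op 1: place BB@(5,5)
Op 2: place BK@(5,2)
Op 3: place WK@(1,5)
Op 4: remove (5,2)
Op 5: remove (5,5)
Per-piece attacks for W:
  WK@(1,5): attacks (1,4) (2,5) (0,5) (2,4) (0,4)
W attacks (5,2): no

Answer: no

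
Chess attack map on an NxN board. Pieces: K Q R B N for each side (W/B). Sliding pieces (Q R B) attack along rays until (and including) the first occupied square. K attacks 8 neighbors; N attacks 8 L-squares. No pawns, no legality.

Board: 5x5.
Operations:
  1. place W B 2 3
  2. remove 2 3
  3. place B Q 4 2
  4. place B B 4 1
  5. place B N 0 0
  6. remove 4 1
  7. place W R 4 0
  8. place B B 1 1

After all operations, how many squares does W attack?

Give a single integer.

Op 1: place WB@(2,3)
Op 2: remove (2,3)
Op 3: place BQ@(4,2)
Op 4: place BB@(4,1)
Op 5: place BN@(0,0)
Op 6: remove (4,1)
Op 7: place WR@(4,0)
Op 8: place BB@(1,1)
Per-piece attacks for W:
  WR@(4,0): attacks (4,1) (4,2) (3,0) (2,0) (1,0) (0,0) [ray(0,1) blocked at (4,2); ray(-1,0) blocked at (0,0)]
Union (6 distinct): (0,0) (1,0) (2,0) (3,0) (4,1) (4,2)

Answer: 6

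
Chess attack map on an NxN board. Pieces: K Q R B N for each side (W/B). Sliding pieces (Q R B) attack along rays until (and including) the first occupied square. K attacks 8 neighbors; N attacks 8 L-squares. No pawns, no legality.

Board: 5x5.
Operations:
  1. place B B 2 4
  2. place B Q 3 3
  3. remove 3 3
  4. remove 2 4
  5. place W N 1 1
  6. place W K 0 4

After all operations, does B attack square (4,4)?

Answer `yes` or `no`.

Answer: no

Derivation:
Op 1: place BB@(2,4)
Op 2: place BQ@(3,3)
Op 3: remove (3,3)
Op 4: remove (2,4)
Op 5: place WN@(1,1)
Op 6: place WK@(0,4)
Per-piece attacks for B:
B attacks (4,4): no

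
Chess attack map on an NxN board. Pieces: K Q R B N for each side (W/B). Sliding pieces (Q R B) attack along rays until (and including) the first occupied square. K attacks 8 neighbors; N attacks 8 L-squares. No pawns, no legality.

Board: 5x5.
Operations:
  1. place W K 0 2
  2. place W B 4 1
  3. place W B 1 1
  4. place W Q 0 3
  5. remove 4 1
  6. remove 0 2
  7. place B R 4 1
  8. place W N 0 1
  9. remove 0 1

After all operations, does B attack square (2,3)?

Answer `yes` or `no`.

Op 1: place WK@(0,2)
Op 2: place WB@(4,1)
Op 3: place WB@(1,1)
Op 4: place WQ@(0,3)
Op 5: remove (4,1)
Op 6: remove (0,2)
Op 7: place BR@(4,1)
Op 8: place WN@(0,1)
Op 9: remove (0,1)
Per-piece attacks for B:
  BR@(4,1): attacks (4,2) (4,3) (4,4) (4,0) (3,1) (2,1) (1,1) [ray(-1,0) blocked at (1,1)]
B attacks (2,3): no

Answer: no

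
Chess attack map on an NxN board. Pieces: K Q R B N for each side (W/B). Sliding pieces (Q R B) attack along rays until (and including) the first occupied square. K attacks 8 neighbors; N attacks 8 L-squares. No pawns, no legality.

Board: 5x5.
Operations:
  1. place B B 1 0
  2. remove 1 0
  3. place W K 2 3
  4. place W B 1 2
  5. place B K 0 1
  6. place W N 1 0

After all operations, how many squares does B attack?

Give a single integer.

Op 1: place BB@(1,0)
Op 2: remove (1,0)
Op 3: place WK@(2,3)
Op 4: place WB@(1,2)
Op 5: place BK@(0,1)
Op 6: place WN@(1,0)
Per-piece attacks for B:
  BK@(0,1): attacks (0,2) (0,0) (1,1) (1,2) (1,0)
Union (5 distinct): (0,0) (0,2) (1,0) (1,1) (1,2)

Answer: 5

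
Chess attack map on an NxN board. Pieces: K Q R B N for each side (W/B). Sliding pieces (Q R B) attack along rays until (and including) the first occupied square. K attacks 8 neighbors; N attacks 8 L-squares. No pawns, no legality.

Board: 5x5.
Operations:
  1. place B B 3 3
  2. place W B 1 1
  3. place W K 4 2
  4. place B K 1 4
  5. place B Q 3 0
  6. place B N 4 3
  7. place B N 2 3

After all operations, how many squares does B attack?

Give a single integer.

Answer: 20

Derivation:
Op 1: place BB@(3,3)
Op 2: place WB@(1,1)
Op 3: place WK@(4,2)
Op 4: place BK@(1,4)
Op 5: place BQ@(3,0)
Op 6: place BN@(4,3)
Op 7: place BN@(2,3)
Per-piece attacks for B:
  BK@(1,4): attacks (1,3) (2,4) (0,4) (2,3) (0,3)
  BN@(2,3): attacks (4,4) (0,4) (3,1) (4,2) (1,1) (0,2)
  BQ@(3,0): attacks (3,1) (3,2) (3,3) (4,0) (2,0) (1,0) (0,0) (4,1) (2,1) (1,2) (0,3) [ray(0,1) blocked at (3,3)]
  BB@(3,3): attacks (4,4) (4,2) (2,4) (2,2) (1,1) [ray(1,-1) blocked at (4,2); ray(-1,-1) blocked at (1,1)]
  BN@(4,3): attacks (2,4) (3,1) (2,2)
Union (20 distinct): (0,0) (0,2) (0,3) (0,4) (1,0) (1,1) (1,2) (1,3) (2,0) (2,1) (2,2) (2,3) (2,4) (3,1) (3,2) (3,3) (4,0) (4,1) (4,2) (4,4)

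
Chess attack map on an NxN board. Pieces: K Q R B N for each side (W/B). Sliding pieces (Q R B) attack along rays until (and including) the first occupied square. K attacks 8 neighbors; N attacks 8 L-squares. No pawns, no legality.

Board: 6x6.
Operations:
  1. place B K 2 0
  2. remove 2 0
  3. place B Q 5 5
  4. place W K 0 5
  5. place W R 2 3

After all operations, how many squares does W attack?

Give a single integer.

Op 1: place BK@(2,0)
Op 2: remove (2,0)
Op 3: place BQ@(5,5)
Op 4: place WK@(0,5)
Op 5: place WR@(2,3)
Per-piece attacks for W:
  WK@(0,5): attacks (0,4) (1,5) (1,4)
  WR@(2,3): attacks (2,4) (2,5) (2,2) (2,1) (2,0) (3,3) (4,3) (5,3) (1,3) (0,3)
Union (13 distinct): (0,3) (0,4) (1,3) (1,4) (1,5) (2,0) (2,1) (2,2) (2,4) (2,5) (3,3) (4,3) (5,3)

Answer: 13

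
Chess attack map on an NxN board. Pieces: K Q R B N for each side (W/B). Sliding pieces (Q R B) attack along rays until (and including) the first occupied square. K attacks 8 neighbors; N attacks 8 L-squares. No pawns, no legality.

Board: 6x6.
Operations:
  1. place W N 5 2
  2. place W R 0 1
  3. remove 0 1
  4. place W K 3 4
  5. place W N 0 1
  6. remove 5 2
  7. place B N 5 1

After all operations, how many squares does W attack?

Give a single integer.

Op 1: place WN@(5,2)
Op 2: place WR@(0,1)
Op 3: remove (0,1)
Op 4: place WK@(3,4)
Op 5: place WN@(0,1)
Op 6: remove (5,2)
Op 7: place BN@(5,1)
Per-piece attacks for W:
  WN@(0,1): attacks (1,3) (2,2) (2,0)
  WK@(3,4): attacks (3,5) (3,3) (4,4) (2,4) (4,5) (4,3) (2,5) (2,3)
Union (11 distinct): (1,3) (2,0) (2,2) (2,3) (2,4) (2,5) (3,3) (3,5) (4,3) (4,4) (4,5)

Answer: 11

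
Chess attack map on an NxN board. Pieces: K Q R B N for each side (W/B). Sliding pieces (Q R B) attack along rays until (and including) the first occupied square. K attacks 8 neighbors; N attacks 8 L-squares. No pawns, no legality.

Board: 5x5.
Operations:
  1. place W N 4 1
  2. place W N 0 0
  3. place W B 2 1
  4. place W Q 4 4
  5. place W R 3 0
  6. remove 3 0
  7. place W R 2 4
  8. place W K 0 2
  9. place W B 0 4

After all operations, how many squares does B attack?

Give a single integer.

Op 1: place WN@(4,1)
Op 2: place WN@(0,0)
Op 3: place WB@(2,1)
Op 4: place WQ@(4,4)
Op 5: place WR@(3,0)
Op 6: remove (3,0)
Op 7: place WR@(2,4)
Op 8: place WK@(0,2)
Op 9: place WB@(0,4)
Per-piece attacks for B:
Union (0 distinct): (none)

Answer: 0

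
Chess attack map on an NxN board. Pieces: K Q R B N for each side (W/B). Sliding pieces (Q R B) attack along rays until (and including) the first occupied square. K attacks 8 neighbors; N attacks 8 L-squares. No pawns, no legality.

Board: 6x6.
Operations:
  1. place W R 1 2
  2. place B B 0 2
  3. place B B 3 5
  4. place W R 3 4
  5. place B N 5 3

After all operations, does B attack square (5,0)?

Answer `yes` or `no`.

Answer: no

Derivation:
Op 1: place WR@(1,2)
Op 2: place BB@(0,2)
Op 3: place BB@(3,5)
Op 4: place WR@(3,4)
Op 5: place BN@(5,3)
Per-piece attacks for B:
  BB@(0,2): attacks (1,3) (2,4) (3,5) (1,1) (2,0) [ray(1,1) blocked at (3,5)]
  BB@(3,5): attacks (4,4) (5,3) (2,4) (1,3) (0,2) [ray(1,-1) blocked at (5,3); ray(-1,-1) blocked at (0,2)]
  BN@(5,3): attacks (4,5) (3,4) (4,1) (3,2)
B attacks (5,0): no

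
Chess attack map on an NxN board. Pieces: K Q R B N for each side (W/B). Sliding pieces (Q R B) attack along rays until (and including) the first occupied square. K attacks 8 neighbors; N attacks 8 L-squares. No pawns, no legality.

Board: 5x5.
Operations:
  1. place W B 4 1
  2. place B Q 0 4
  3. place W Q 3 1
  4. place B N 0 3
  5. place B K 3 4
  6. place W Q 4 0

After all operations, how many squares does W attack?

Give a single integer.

Op 1: place WB@(4,1)
Op 2: place BQ@(0,4)
Op 3: place WQ@(3,1)
Op 4: place BN@(0,3)
Op 5: place BK@(3,4)
Op 6: place WQ@(4,0)
Per-piece attacks for W:
  WQ@(3,1): attacks (3,2) (3,3) (3,4) (3,0) (4,1) (2,1) (1,1) (0,1) (4,2) (4,0) (2,2) (1,3) (0,4) (2,0) [ray(0,1) blocked at (3,4); ray(1,0) blocked at (4,1); ray(1,-1) blocked at (4,0); ray(-1,1) blocked at (0,4)]
  WQ@(4,0): attacks (4,1) (3,0) (2,0) (1,0) (0,0) (3,1) [ray(0,1) blocked at (4,1); ray(-1,1) blocked at (3,1)]
  WB@(4,1): attacks (3,2) (2,3) (1,4) (3,0)
Union (19 distinct): (0,0) (0,1) (0,4) (1,0) (1,1) (1,3) (1,4) (2,0) (2,1) (2,2) (2,3) (3,0) (3,1) (3,2) (3,3) (3,4) (4,0) (4,1) (4,2)

Answer: 19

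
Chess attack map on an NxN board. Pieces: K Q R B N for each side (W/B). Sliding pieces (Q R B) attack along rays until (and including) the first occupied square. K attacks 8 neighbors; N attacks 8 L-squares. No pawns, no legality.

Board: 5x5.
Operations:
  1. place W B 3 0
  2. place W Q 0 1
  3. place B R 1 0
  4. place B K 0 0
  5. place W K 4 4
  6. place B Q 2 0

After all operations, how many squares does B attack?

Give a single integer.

Op 1: place WB@(3,0)
Op 2: place WQ@(0,1)
Op 3: place BR@(1,0)
Op 4: place BK@(0,0)
Op 5: place WK@(4,4)
Op 6: place BQ@(2,0)
Per-piece attacks for B:
  BK@(0,0): attacks (0,1) (1,0) (1,1)
  BR@(1,0): attacks (1,1) (1,2) (1,3) (1,4) (2,0) (0,0) [ray(1,0) blocked at (2,0); ray(-1,0) blocked at (0,0)]
  BQ@(2,0): attacks (2,1) (2,2) (2,3) (2,4) (3,0) (1,0) (3,1) (4,2) (1,1) (0,2) [ray(1,0) blocked at (3,0); ray(-1,0) blocked at (1,0)]
Union (16 distinct): (0,0) (0,1) (0,2) (1,0) (1,1) (1,2) (1,3) (1,4) (2,0) (2,1) (2,2) (2,3) (2,4) (3,0) (3,1) (4,2)

Answer: 16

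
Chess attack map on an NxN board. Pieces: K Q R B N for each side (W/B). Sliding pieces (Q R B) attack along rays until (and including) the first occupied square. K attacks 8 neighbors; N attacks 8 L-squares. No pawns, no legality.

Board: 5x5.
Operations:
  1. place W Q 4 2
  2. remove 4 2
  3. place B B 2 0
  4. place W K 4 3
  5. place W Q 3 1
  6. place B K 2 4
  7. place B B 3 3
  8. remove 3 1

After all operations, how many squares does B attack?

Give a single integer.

Answer: 13

Derivation:
Op 1: place WQ@(4,2)
Op 2: remove (4,2)
Op 3: place BB@(2,0)
Op 4: place WK@(4,3)
Op 5: place WQ@(3,1)
Op 6: place BK@(2,4)
Op 7: place BB@(3,3)
Op 8: remove (3,1)
Per-piece attacks for B:
  BB@(2,0): attacks (3,1) (4,2) (1,1) (0,2)
  BK@(2,4): attacks (2,3) (3,4) (1,4) (3,3) (1,3)
  BB@(3,3): attacks (4,4) (4,2) (2,4) (2,2) (1,1) (0,0) [ray(-1,1) blocked at (2,4)]
Union (13 distinct): (0,0) (0,2) (1,1) (1,3) (1,4) (2,2) (2,3) (2,4) (3,1) (3,3) (3,4) (4,2) (4,4)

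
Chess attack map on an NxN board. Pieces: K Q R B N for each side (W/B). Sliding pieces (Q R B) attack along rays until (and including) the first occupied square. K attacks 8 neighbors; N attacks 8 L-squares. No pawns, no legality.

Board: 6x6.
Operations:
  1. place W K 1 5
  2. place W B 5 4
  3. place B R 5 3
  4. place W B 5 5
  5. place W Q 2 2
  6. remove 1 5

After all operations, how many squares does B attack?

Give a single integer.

Op 1: place WK@(1,5)
Op 2: place WB@(5,4)
Op 3: place BR@(5,3)
Op 4: place WB@(5,5)
Op 5: place WQ@(2,2)
Op 6: remove (1,5)
Per-piece attacks for B:
  BR@(5,3): attacks (5,4) (5,2) (5,1) (5,0) (4,3) (3,3) (2,3) (1,3) (0,3) [ray(0,1) blocked at (5,4)]
Union (9 distinct): (0,3) (1,3) (2,3) (3,3) (4,3) (5,0) (5,1) (5,2) (5,4)

Answer: 9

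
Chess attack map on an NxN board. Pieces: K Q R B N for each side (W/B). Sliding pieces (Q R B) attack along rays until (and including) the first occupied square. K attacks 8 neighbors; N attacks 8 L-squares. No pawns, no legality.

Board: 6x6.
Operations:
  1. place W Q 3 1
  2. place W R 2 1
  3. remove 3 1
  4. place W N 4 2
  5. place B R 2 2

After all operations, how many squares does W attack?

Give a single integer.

Op 1: place WQ@(3,1)
Op 2: place WR@(2,1)
Op 3: remove (3,1)
Op 4: place WN@(4,2)
Op 5: place BR@(2,2)
Per-piece attacks for W:
  WR@(2,1): attacks (2,2) (2,0) (3,1) (4,1) (5,1) (1,1) (0,1) [ray(0,1) blocked at (2,2)]
  WN@(4,2): attacks (5,4) (3,4) (2,3) (5,0) (3,0) (2,1)
Union (13 distinct): (0,1) (1,1) (2,0) (2,1) (2,2) (2,3) (3,0) (3,1) (3,4) (4,1) (5,0) (5,1) (5,4)

Answer: 13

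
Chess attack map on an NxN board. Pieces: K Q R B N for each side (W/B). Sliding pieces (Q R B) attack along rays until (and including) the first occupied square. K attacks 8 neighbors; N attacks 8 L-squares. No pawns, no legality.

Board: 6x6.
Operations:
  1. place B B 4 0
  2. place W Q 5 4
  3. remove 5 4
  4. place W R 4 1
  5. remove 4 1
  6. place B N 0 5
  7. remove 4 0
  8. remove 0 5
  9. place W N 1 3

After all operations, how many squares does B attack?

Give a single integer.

Op 1: place BB@(4,0)
Op 2: place WQ@(5,4)
Op 3: remove (5,4)
Op 4: place WR@(4,1)
Op 5: remove (4,1)
Op 6: place BN@(0,5)
Op 7: remove (4,0)
Op 8: remove (0,5)
Op 9: place WN@(1,3)
Per-piece attacks for B:
Union (0 distinct): (none)

Answer: 0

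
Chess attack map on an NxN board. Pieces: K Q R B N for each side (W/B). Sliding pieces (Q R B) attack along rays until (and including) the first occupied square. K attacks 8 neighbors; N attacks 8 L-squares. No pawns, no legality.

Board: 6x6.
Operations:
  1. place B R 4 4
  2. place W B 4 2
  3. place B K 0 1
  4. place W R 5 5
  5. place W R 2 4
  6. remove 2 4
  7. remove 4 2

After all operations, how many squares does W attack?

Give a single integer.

Op 1: place BR@(4,4)
Op 2: place WB@(4,2)
Op 3: place BK@(0,1)
Op 4: place WR@(5,5)
Op 5: place WR@(2,4)
Op 6: remove (2,4)
Op 7: remove (4,2)
Per-piece attacks for W:
  WR@(5,5): attacks (5,4) (5,3) (5,2) (5,1) (5,0) (4,5) (3,5) (2,5) (1,5) (0,5)
Union (10 distinct): (0,5) (1,5) (2,5) (3,5) (4,5) (5,0) (5,1) (5,2) (5,3) (5,4)

Answer: 10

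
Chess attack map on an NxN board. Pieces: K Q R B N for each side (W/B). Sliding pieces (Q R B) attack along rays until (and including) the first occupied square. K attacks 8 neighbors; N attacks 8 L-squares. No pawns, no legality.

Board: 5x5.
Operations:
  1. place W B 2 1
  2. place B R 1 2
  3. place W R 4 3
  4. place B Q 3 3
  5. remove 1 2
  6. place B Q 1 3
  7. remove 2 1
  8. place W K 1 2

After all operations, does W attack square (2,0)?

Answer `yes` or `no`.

Answer: no

Derivation:
Op 1: place WB@(2,1)
Op 2: place BR@(1,2)
Op 3: place WR@(4,3)
Op 4: place BQ@(3,3)
Op 5: remove (1,2)
Op 6: place BQ@(1,3)
Op 7: remove (2,1)
Op 8: place WK@(1,2)
Per-piece attacks for W:
  WK@(1,2): attacks (1,3) (1,1) (2,2) (0,2) (2,3) (2,1) (0,3) (0,1)
  WR@(4,3): attacks (4,4) (4,2) (4,1) (4,0) (3,3) [ray(-1,0) blocked at (3,3)]
W attacks (2,0): no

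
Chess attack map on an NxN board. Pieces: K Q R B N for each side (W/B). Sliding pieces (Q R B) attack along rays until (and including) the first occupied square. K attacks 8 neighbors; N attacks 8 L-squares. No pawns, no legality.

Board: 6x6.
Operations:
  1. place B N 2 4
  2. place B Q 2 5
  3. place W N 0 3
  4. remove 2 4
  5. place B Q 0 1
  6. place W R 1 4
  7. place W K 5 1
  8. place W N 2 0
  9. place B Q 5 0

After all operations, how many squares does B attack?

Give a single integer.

Op 1: place BN@(2,4)
Op 2: place BQ@(2,5)
Op 3: place WN@(0,3)
Op 4: remove (2,4)
Op 5: place BQ@(0,1)
Op 6: place WR@(1,4)
Op 7: place WK@(5,1)
Op 8: place WN@(2,0)
Op 9: place BQ@(5,0)
Per-piece attacks for B:
  BQ@(0,1): attacks (0,2) (0,3) (0,0) (1,1) (2,1) (3,1) (4,1) (5,1) (1,2) (2,3) (3,4) (4,5) (1,0) [ray(0,1) blocked at (0,3); ray(1,0) blocked at (5,1)]
  BQ@(2,5): attacks (2,4) (2,3) (2,2) (2,1) (2,0) (3,5) (4,5) (5,5) (1,5) (0,5) (3,4) (4,3) (5,2) (1,4) [ray(0,-1) blocked at (2,0); ray(-1,-1) blocked at (1,4)]
  BQ@(5,0): attacks (5,1) (4,0) (3,0) (2,0) (4,1) (3,2) (2,3) (1,4) [ray(0,1) blocked at (5,1); ray(-1,0) blocked at (2,0); ray(-1,1) blocked at (1,4)]
Union (26 distinct): (0,0) (0,2) (0,3) (0,5) (1,0) (1,1) (1,2) (1,4) (1,5) (2,0) (2,1) (2,2) (2,3) (2,4) (3,0) (3,1) (3,2) (3,4) (3,5) (4,0) (4,1) (4,3) (4,5) (5,1) (5,2) (5,5)

Answer: 26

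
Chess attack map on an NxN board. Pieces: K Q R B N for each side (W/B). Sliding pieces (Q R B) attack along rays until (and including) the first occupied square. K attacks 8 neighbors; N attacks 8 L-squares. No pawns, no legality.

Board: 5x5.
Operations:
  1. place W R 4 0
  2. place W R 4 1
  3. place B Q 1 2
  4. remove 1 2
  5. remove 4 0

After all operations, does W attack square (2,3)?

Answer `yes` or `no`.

Op 1: place WR@(4,0)
Op 2: place WR@(4,1)
Op 3: place BQ@(1,2)
Op 4: remove (1,2)
Op 5: remove (4,0)
Per-piece attacks for W:
  WR@(4,1): attacks (4,2) (4,3) (4,4) (4,0) (3,1) (2,1) (1,1) (0,1)
W attacks (2,3): no

Answer: no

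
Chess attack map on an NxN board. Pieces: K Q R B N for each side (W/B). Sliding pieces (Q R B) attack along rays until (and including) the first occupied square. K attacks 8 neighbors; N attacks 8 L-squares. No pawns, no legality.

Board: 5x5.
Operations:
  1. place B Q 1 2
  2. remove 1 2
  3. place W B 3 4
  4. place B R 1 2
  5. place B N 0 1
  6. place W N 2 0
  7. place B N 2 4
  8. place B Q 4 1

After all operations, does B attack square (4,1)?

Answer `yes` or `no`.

Answer: no

Derivation:
Op 1: place BQ@(1,2)
Op 2: remove (1,2)
Op 3: place WB@(3,4)
Op 4: place BR@(1,2)
Op 5: place BN@(0,1)
Op 6: place WN@(2,0)
Op 7: place BN@(2,4)
Op 8: place BQ@(4,1)
Per-piece attacks for B:
  BN@(0,1): attacks (1,3) (2,2) (2,0)
  BR@(1,2): attacks (1,3) (1,4) (1,1) (1,0) (2,2) (3,2) (4,2) (0,2)
  BN@(2,4): attacks (3,2) (4,3) (1,2) (0,3)
  BQ@(4,1): attacks (4,2) (4,3) (4,4) (4,0) (3,1) (2,1) (1,1) (0,1) (3,2) (2,3) (1,4) (3,0) [ray(-1,0) blocked at (0,1)]
B attacks (4,1): no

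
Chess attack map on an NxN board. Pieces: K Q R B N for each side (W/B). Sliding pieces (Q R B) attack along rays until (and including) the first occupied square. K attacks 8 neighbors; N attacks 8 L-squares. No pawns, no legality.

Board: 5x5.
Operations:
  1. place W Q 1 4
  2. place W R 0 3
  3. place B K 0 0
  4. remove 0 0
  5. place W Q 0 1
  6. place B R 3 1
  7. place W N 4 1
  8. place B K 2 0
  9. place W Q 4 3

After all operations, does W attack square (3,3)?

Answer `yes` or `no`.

Op 1: place WQ@(1,4)
Op 2: place WR@(0,3)
Op 3: place BK@(0,0)
Op 4: remove (0,0)
Op 5: place WQ@(0,1)
Op 6: place BR@(3,1)
Op 7: place WN@(4,1)
Op 8: place BK@(2,0)
Op 9: place WQ@(4,3)
Per-piece attacks for W:
  WQ@(0,1): attacks (0,2) (0,3) (0,0) (1,1) (2,1) (3,1) (1,2) (2,3) (3,4) (1,0) [ray(0,1) blocked at (0,3); ray(1,0) blocked at (3,1)]
  WR@(0,3): attacks (0,4) (0,2) (0,1) (1,3) (2,3) (3,3) (4,3) [ray(0,-1) blocked at (0,1); ray(1,0) blocked at (4,3)]
  WQ@(1,4): attacks (1,3) (1,2) (1,1) (1,0) (2,4) (3,4) (4,4) (0,4) (2,3) (3,2) (4,1) (0,3) [ray(1,-1) blocked at (4,1); ray(-1,-1) blocked at (0,3)]
  WN@(4,1): attacks (3,3) (2,2) (2,0)
  WQ@(4,3): attacks (4,4) (4,2) (4,1) (3,3) (2,3) (1,3) (0,3) (3,4) (3,2) (2,1) (1,0) [ray(0,-1) blocked at (4,1); ray(-1,0) blocked at (0,3)]
W attacks (3,3): yes

Answer: yes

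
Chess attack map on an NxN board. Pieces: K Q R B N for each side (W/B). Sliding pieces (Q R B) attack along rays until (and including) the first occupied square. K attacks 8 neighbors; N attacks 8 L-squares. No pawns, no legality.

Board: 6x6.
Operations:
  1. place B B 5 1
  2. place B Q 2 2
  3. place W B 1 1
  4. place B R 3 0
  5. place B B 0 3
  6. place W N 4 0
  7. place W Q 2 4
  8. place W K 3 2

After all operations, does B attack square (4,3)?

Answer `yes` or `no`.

Answer: no

Derivation:
Op 1: place BB@(5,1)
Op 2: place BQ@(2,2)
Op 3: place WB@(1,1)
Op 4: place BR@(3,0)
Op 5: place BB@(0,3)
Op 6: place WN@(4,0)
Op 7: place WQ@(2,4)
Op 8: place WK@(3,2)
Per-piece attacks for B:
  BB@(0,3): attacks (1,4) (2,5) (1,2) (2,1) (3,0) [ray(1,-1) blocked at (3,0)]
  BQ@(2,2): attacks (2,3) (2,4) (2,1) (2,0) (3,2) (1,2) (0,2) (3,3) (4,4) (5,5) (3,1) (4,0) (1,3) (0,4) (1,1) [ray(0,1) blocked at (2,4); ray(1,0) blocked at (3,2); ray(1,-1) blocked at (4,0); ray(-1,-1) blocked at (1,1)]
  BR@(3,0): attacks (3,1) (3,2) (4,0) (2,0) (1,0) (0,0) [ray(0,1) blocked at (3,2); ray(1,0) blocked at (4,0)]
  BB@(5,1): attacks (4,2) (3,3) (2,4) (4,0) [ray(-1,1) blocked at (2,4); ray(-1,-1) blocked at (4,0)]
B attacks (4,3): no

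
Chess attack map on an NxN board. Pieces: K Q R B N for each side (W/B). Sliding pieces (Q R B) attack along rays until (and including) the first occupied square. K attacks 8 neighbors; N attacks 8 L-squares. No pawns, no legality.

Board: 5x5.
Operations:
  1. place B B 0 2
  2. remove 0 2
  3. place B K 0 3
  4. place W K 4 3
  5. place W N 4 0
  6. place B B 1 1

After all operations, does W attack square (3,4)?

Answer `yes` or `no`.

Answer: yes

Derivation:
Op 1: place BB@(0,2)
Op 2: remove (0,2)
Op 3: place BK@(0,3)
Op 4: place WK@(4,3)
Op 5: place WN@(4,0)
Op 6: place BB@(1,1)
Per-piece attacks for W:
  WN@(4,0): attacks (3,2) (2,1)
  WK@(4,3): attacks (4,4) (4,2) (3,3) (3,4) (3,2)
W attacks (3,4): yes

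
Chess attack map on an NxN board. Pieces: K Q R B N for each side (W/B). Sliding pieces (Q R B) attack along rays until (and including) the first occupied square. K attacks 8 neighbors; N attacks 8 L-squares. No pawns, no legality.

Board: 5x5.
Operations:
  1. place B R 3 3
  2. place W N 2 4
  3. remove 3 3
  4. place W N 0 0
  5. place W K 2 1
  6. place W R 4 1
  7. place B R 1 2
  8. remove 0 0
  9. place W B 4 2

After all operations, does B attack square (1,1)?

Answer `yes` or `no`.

Answer: yes

Derivation:
Op 1: place BR@(3,3)
Op 2: place WN@(2,4)
Op 3: remove (3,3)
Op 4: place WN@(0,0)
Op 5: place WK@(2,1)
Op 6: place WR@(4,1)
Op 7: place BR@(1,2)
Op 8: remove (0,0)
Op 9: place WB@(4,2)
Per-piece attacks for B:
  BR@(1,2): attacks (1,3) (1,4) (1,1) (1,0) (2,2) (3,2) (4,2) (0,2) [ray(1,0) blocked at (4,2)]
B attacks (1,1): yes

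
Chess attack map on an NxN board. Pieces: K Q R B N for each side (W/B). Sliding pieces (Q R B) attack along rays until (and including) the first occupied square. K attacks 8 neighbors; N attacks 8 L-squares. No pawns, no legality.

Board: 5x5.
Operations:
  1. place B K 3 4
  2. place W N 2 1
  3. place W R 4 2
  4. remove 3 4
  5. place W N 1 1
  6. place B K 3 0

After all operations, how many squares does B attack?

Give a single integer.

Answer: 5

Derivation:
Op 1: place BK@(3,4)
Op 2: place WN@(2,1)
Op 3: place WR@(4,2)
Op 4: remove (3,4)
Op 5: place WN@(1,1)
Op 6: place BK@(3,0)
Per-piece attacks for B:
  BK@(3,0): attacks (3,1) (4,0) (2,0) (4,1) (2,1)
Union (5 distinct): (2,0) (2,1) (3,1) (4,0) (4,1)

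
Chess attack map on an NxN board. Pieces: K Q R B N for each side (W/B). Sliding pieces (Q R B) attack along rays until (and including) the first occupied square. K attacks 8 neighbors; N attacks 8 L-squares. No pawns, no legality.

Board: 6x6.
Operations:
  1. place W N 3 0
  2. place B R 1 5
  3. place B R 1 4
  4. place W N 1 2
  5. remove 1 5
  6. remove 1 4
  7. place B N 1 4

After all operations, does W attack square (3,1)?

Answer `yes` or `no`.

Op 1: place WN@(3,0)
Op 2: place BR@(1,5)
Op 3: place BR@(1,4)
Op 4: place WN@(1,2)
Op 5: remove (1,5)
Op 6: remove (1,4)
Op 7: place BN@(1,4)
Per-piece attacks for W:
  WN@(1,2): attacks (2,4) (3,3) (0,4) (2,0) (3,1) (0,0)
  WN@(3,0): attacks (4,2) (5,1) (2,2) (1,1)
W attacks (3,1): yes

Answer: yes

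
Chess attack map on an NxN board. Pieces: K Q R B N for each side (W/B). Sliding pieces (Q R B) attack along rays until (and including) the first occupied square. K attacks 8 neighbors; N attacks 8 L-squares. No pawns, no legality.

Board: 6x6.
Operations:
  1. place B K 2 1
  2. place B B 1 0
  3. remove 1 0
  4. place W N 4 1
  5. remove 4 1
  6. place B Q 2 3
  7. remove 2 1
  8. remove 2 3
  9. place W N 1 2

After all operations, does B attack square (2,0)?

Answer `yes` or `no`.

Op 1: place BK@(2,1)
Op 2: place BB@(1,0)
Op 3: remove (1,0)
Op 4: place WN@(4,1)
Op 5: remove (4,1)
Op 6: place BQ@(2,3)
Op 7: remove (2,1)
Op 8: remove (2,3)
Op 9: place WN@(1,2)
Per-piece attacks for B:
B attacks (2,0): no

Answer: no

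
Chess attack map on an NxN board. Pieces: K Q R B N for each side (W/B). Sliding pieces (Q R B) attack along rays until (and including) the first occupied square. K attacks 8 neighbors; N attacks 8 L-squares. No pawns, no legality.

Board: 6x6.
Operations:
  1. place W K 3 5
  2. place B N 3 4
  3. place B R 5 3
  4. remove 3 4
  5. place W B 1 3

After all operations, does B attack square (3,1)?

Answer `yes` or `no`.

Answer: no

Derivation:
Op 1: place WK@(3,5)
Op 2: place BN@(3,4)
Op 3: place BR@(5,3)
Op 4: remove (3,4)
Op 5: place WB@(1,3)
Per-piece attacks for B:
  BR@(5,3): attacks (5,4) (5,5) (5,2) (5,1) (5,0) (4,3) (3,3) (2,3) (1,3) [ray(-1,0) blocked at (1,3)]
B attacks (3,1): no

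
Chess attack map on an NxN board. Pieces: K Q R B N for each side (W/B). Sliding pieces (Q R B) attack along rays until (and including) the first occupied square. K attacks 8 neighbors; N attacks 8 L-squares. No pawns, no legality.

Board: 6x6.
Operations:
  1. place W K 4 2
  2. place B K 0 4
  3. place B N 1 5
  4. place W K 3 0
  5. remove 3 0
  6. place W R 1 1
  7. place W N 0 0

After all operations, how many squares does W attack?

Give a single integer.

Answer: 15

Derivation:
Op 1: place WK@(4,2)
Op 2: place BK@(0,4)
Op 3: place BN@(1,5)
Op 4: place WK@(3,0)
Op 5: remove (3,0)
Op 6: place WR@(1,1)
Op 7: place WN@(0,0)
Per-piece attacks for W:
  WN@(0,0): attacks (1,2) (2,1)
  WR@(1,1): attacks (1,2) (1,3) (1,4) (1,5) (1,0) (2,1) (3,1) (4,1) (5,1) (0,1) [ray(0,1) blocked at (1,5)]
  WK@(4,2): attacks (4,3) (4,1) (5,2) (3,2) (5,3) (5,1) (3,3) (3,1)
Union (15 distinct): (0,1) (1,0) (1,2) (1,3) (1,4) (1,5) (2,1) (3,1) (3,2) (3,3) (4,1) (4,3) (5,1) (5,2) (5,3)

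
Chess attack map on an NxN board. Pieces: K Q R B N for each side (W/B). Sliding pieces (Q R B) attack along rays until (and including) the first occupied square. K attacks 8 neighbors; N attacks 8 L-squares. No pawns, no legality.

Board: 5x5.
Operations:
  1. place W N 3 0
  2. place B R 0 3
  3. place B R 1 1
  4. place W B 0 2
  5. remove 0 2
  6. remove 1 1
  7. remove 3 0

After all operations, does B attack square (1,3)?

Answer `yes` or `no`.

Answer: yes

Derivation:
Op 1: place WN@(3,0)
Op 2: place BR@(0,3)
Op 3: place BR@(1,1)
Op 4: place WB@(0,2)
Op 5: remove (0,2)
Op 6: remove (1,1)
Op 7: remove (3,0)
Per-piece attacks for B:
  BR@(0,3): attacks (0,4) (0,2) (0,1) (0,0) (1,3) (2,3) (3,3) (4,3)
B attacks (1,3): yes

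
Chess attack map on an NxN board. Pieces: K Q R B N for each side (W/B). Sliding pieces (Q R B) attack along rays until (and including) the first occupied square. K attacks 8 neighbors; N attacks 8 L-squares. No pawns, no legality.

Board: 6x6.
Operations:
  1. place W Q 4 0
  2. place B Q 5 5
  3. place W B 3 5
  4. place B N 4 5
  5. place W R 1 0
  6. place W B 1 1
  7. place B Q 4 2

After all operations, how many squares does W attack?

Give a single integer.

Answer: 20

Derivation:
Op 1: place WQ@(4,0)
Op 2: place BQ@(5,5)
Op 3: place WB@(3,5)
Op 4: place BN@(4,5)
Op 5: place WR@(1,0)
Op 6: place WB@(1,1)
Op 7: place BQ@(4,2)
Per-piece attacks for W:
  WR@(1,0): attacks (1,1) (2,0) (3,0) (4,0) (0,0) [ray(0,1) blocked at (1,1); ray(1,0) blocked at (4,0)]
  WB@(1,1): attacks (2,2) (3,3) (4,4) (5,5) (2,0) (0,2) (0,0) [ray(1,1) blocked at (5,5)]
  WB@(3,5): attacks (4,4) (5,3) (2,4) (1,3) (0,2)
  WQ@(4,0): attacks (4,1) (4,2) (5,0) (3,0) (2,0) (1,0) (5,1) (3,1) (2,2) (1,3) (0,4) [ray(0,1) blocked at (4,2); ray(-1,0) blocked at (1,0)]
Union (20 distinct): (0,0) (0,2) (0,4) (1,0) (1,1) (1,3) (2,0) (2,2) (2,4) (3,0) (3,1) (3,3) (4,0) (4,1) (4,2) (4,4) (5,0) (5,1) (5,3) (5,5)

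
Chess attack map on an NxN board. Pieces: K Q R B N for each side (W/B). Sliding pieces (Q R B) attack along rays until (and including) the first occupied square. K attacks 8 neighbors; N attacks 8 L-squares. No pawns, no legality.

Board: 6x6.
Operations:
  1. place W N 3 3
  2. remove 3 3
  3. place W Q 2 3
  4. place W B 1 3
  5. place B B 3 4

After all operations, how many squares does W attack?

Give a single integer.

Answer: 22

Derivation:
Op 1: place WN@(3,3)
Op 2: remove (3,3)
Op 3: place WQ@(2,3)
Op 4: place WB@(1,3)
Op 5: place BB@(3,4)
Per-piece attacks for W:
  WB@(1,3): attacks (2,4) (3,5) (2,2) (3,1) (4,0) (0,4) (0,2)
  WQ@(2,3): attacks (2,4) (2,5) (2,2) (2,1) (2,0) (3,3) (4,3) (5,3) (1,3) (3,4) (3,2) (4,1) (5,0) (1,4) (0,5) (1,2) (0,1) [ray(-1,0) blocked at (1,3); ray(1,1) blocked at (3,4)]
Union (22 distinct): (0,1) (0,2) (0,4) (0,5) (1,2) (1,3) (1,4) (2,0) (2,1) (2,2) (2,4) (2,5) (3,1) (3,2) (3,3) (3,4) (3,5) (4,0) (4,1) (4,3) (5,0) (5,3)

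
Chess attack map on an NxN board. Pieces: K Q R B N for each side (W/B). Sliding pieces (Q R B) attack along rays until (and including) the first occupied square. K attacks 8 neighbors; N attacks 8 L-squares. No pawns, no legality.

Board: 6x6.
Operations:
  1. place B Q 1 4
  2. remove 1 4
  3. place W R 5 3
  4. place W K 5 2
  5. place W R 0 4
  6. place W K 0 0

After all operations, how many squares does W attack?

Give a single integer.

Op 1: place BQ@(1,4)
Op 2: remove (1,4)
Op 3: place WR@(5,3)
Op 4: place WK@(5,2)
Op 5: place WR@(0,4)
Op 6: place WK@(0,0)
Per-piece attacks for W:
  WK@(0,0): attacks (0,1) (1,0) (1,1)
  WR@(0,4): attacks (0,5) (0,3) (0,2) (0,1) (0,0) (1,4) (2,4) (3,4) (4,4) (5,4) [ray(0,-1) blocked at (0,0)]
  WK@(5,2): attacks (5,3) (5,1) (4,2) (4,3) (4,1)
  WR@(5,3): attacks (5,4) (5,5) (5,2) (4,3) (3,3) (2,3) (1,3) (0,3) [ray(0,-1) blocked at (5,2)]
Union (22 distinct): (0,0) (0,1) (0,2) (0,3) (0,5) (1,0) (1,1) (1,3) (1,4) (2,3) (2,4) (3,3) (3,4) (4,1) (4,2) (4,3) (4,4) (5,1) (5,2) (5,3) (5,4) (5,5)

Answer: 22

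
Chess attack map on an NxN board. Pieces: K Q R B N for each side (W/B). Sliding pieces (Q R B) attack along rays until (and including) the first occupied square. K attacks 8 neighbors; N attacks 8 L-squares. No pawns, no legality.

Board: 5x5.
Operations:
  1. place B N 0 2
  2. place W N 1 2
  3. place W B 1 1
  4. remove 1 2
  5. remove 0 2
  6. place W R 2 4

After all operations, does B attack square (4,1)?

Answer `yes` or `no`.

Op 1: place BN@(0,2)
Op 2: place WN@(1,2)
Op 3: place WB@(1,1)
Op 4: remove (1,2)
Op 5: remove (0,2)
Op 6: place WR@(2,4)
Per-piece attacks for B:
B attacks (4,1): no

Answer: no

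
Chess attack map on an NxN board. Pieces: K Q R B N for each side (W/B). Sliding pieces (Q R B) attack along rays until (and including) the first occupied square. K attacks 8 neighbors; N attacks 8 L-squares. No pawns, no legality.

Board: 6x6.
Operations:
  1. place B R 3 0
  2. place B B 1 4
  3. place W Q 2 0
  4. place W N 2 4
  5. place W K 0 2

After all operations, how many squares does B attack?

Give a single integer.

Answer: 13

Derivation:
Op 1: place BR@(3,0)
Op 2: place BB@(1,4)
Op 3: place WQ@(2,0)
Op 4: place WN@(2,4)
Op 5: place WK@(0,2)
Per-piece attacks for B:
  BB@(1,4): attacks (2,5) (2,3) (3,2) (4,1) (5,0) (0,5) (0,3)
  BR@(3,0): attacks (3,1) (3,2) (3,3) (3,4) (3,5) (4,0) (5,0) (2,0) [ray(-1,0) blocked at (2,0)]
Union (13 distinct): (0,3) (0,5) (2,0) (2,3) (2,5) (3,1) (3,2) (3,3) (3,4) (3,5) (4,0) (4,1) (5,0)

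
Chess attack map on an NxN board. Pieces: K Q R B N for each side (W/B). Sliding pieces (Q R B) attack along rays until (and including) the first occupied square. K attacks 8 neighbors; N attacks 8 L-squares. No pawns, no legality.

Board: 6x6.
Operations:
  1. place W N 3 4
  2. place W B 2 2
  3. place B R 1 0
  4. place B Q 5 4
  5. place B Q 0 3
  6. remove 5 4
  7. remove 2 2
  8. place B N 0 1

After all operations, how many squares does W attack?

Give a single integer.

Op 1: place WN@(3,4)
Op 2: place WB@(2,2)
Op 3: place BR@(1,0)
Op 4: place BQ@(5,4)
Op 5: place BQ@(0,3)
Op 6: remove (5,4)
Op 7: remove (2,2)
Op 8: place BN@(0,1)
Per-piece attacks for W:
  WN@(3,4): attacks (5,5) (1,5) (4,2) (5,3) (2,2) (1,3)
Union (6 distinct): (1,3) (1,5) (2,2) (4,2) (5,3) (5,5)

Answer: 6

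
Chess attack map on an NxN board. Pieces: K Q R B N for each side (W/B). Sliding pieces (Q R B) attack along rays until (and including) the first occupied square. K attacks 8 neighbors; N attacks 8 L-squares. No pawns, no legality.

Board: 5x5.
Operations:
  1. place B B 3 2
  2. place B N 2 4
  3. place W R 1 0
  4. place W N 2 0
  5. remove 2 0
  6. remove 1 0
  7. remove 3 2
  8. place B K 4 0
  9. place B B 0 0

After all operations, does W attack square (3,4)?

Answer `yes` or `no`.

Answer: no

Derivation:
Op 1: place BB@(3,2)
Op 2: place BN@(2,4)
Op 3: place WR@(1,0)
Op 4: place WN@(2,0)
Op 5: remove (2,0)
Op 6: remove (1,0)
Op 7: remove (3,2)
Op 8: place BK@(4,0)
Op 9: place BB@(0,0)
Per-piece attacks for W:
W attacks (3,4): no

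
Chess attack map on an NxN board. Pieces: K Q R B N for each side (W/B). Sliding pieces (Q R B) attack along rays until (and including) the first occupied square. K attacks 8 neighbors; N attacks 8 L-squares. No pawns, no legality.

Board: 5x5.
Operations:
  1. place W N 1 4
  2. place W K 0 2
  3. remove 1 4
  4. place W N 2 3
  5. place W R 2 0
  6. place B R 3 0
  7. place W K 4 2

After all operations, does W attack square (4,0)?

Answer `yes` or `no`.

Answer: no

Derivation:
Op 1: place WN@(1,4)
Op 2: place WK@(0,2)
Op 3: remove (1,4)
Op 4: place WN@(2,3)
Op 5: place WR@(2,0)
Op 6: place BR@(3,0)
Op 7: place WK@(4,2)
Per-piece attacks for W:
  WK@(0,2): attacks (0,3) (0,1) (1,2) (1,3) (1,1)
  WR@(2,0): attacks (2,1) (2,2) (2,3) (3,0) (1,0) (0,0) [ray(0,1) blocked at (2,3); ray(1,0) blocked at (3,0)]
  WN@(2,3): attacks (4,4) (0,4) (3,1) (4,2) (1,1) (0,2)
  WK@(4,2): attacks (4,3) (4,1) (3,2) (3,3) (3,1)
W attacks (4,0): no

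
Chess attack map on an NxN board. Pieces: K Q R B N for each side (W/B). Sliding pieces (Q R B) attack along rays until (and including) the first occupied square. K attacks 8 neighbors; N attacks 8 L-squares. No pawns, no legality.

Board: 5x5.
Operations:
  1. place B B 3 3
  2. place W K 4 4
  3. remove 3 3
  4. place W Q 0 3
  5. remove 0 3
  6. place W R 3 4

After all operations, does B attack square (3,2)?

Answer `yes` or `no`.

Op 1: place BB@(3,3)
Op 2: place WK@(4,4)
Op 3: remove (3,3)
Op 4: place WQ@(0,3)
Op 5: remove (0,3)
Op 6: place WR@(3,4)
Per-piece attacks for B:
B attacks (3,2): no

Answer: no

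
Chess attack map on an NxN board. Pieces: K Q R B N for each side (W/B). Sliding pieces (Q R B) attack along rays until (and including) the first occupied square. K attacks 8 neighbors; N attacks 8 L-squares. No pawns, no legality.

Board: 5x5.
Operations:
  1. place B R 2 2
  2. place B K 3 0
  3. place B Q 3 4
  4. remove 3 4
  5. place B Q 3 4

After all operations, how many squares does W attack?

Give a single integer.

Answer: 0

Derivation:
Op 1: place BR@(2,2)
Op 2: place BK@(3,0)
Op 3: place BQ@(3,4)
Op 4: remove (3,4)
Op 5: place BQ@(3,4)
Per-piece attacks for W:
Union (0 distinct): (none)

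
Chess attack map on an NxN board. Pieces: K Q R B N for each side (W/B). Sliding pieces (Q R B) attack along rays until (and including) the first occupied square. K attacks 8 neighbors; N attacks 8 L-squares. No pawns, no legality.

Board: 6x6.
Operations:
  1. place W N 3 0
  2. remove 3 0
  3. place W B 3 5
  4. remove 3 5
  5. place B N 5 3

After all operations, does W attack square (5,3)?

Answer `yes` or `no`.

Answer: no

Derivation:
Op 1: place WN@(3,0)
Op 2: remove (3,0)
Op 3: place WB@(3,5)
Op 4: remove (3,5)
Op 5: place BN@(5,3)
Per-piece attacks for W:
W attacks (5,3): no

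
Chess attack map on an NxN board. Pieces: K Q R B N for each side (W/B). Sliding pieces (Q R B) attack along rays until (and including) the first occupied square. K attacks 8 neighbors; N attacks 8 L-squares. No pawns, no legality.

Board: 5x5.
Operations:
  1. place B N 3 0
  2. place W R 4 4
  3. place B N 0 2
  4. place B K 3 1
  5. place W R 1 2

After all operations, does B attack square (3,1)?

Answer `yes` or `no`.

Op 1: place BN@(3,0)
Op 2: place WR@(4,4)
Op 3: place BN@(0,2)
Op 4: place BK@(3,1)
Op 5: place WR@(1,2)
Per-piece attacks for B:
  BN@(0,2): attacks (1,4) (2,3) (1,0) (2,1)
  BN@(3,0): attacks (4,2) (2,2) (1,1)
  BK@(3,1): attacks (3,2) (3,0) (4,1) (2,1) (4,2) (4,0) (2,2) (2,0)
B attacks (3,1): no

Answer: no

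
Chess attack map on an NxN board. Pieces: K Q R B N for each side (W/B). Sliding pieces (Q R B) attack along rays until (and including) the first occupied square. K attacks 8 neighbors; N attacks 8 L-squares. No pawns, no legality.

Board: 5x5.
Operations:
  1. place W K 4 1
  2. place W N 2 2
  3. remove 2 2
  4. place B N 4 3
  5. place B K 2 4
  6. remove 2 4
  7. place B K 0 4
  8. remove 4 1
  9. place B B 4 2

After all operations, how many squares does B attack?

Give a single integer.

Answer: 8

Derivation:
Op 1: place WK@(4,1)
Op 2: place WN@(2,2)
Op 3: remove (2,2)
Op 4: place BN@(4,3)
Op 5: place BK@(2,4)
Op 6: remove (2,4)
Op 7: place BK@(0,4)
Op 8: remove (4,1)
Op 9: place BB@(4,2)
Per-piece attacks for B:
  BK@(0,4): attacks (0,3) (1,4) (1,3)
  BB@(4,2): attacks (3,3) (2,4) (3,1) (2,0)
  BN@(4,3): attacks (2,4) (3,1) (2,2)
Union (8 distinct): (0,3) (1,3) (1,4) (2,0) (2,2) (2,4) (3,1) (3,3)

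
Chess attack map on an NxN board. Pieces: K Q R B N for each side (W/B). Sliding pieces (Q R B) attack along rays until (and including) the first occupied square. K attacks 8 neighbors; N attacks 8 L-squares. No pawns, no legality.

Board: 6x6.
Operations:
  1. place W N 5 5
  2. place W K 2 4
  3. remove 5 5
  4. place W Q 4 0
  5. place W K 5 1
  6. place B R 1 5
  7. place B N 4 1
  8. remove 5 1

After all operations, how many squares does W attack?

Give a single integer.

Answer: 18

Derivation:
Op 1: place WN@(5,5)
Op 2: place WK@(2,4)
Op 3: remove (5,5)
Op 4: place WQ@(4,0)
Op 5: place WK@(5,1)
Op 6: place BR@(1,5)
Op 7: place BN@(4,1)
Op 8: remove (5,1)
Per-piece attacks for W:
  WK@(2,4): attacks (2,5) (2,3) (3,4) (1,4) (3,5) (3,3) (1,5) (1,3)
  WQ@(4,0): attacks (4,1) (5,0) (3,0) (2,0) (1,0) (0,0) (5,1) (3,1) (2,2) (1,3) (0,4) [ray(0,1) blocked at (4,1)]
Union (18 distinct): (0,0) (0,4) (1,0) (1,3) (1,4) (1,5) (2,0) (2,2) (2,3) (2,5) (3,0) (3,1) (3,3) (3,4) (3,5) (4,1) (5,0) (5,1)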